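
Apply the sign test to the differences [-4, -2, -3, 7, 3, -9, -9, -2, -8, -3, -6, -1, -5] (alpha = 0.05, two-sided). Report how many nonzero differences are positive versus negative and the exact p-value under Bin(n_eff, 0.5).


Step 1: Discard zero differences. Original n = 13; n_eff = number of nonzero differences = 13.
Nonzero differences (with sign): -4, -2, -3, +7, +3, -9, -9, -2, -8, -3, -6, -1, -5
Step 2: Count signs: positive = 2, negative = 11.
Step 3: Under H0: P(positive) = 0.5, so the number of positives S ~ Bin(13, 0.5).
Step 4: Two-sided exact p-value = sum of Bin(13,0.5) probabilities at or below the observed probability = 0.022461.
Step 5: alpha = 0.05. reject H0.

n_eff = 13, pos = 2, neg = 11, p = 0.022461, reject H0.


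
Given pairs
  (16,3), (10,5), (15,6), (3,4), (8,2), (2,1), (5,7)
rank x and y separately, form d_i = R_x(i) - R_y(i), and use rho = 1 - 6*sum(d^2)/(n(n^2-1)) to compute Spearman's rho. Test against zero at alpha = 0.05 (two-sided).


Step 1: Rank x and y separately (midranks; no ties here).
rank(x): 16->7, 10->5, 15->6, 3->2, 8->4, 2->1, 5->3
rank(y): 3->3, 5->5, 6->6, 4->4, 2->2, 1->1, 7->7
Step 2: d_i = R_x(i) - R_y(i); compute d_i^2.
  (7-3)^2=16, (5-5)^2=0, (6-6)^2=0, (2-4)^2=4, (4-2)^2=4, (1-1)^2=0, (3-7)^2=16
sum(d^2) = 40.
Step 3: rho = 1 - 6*40 / (7*(7^2 - 1)) = 1 - 240/336 = 0.285714.
Step 4: Under H0, t = rho * sqrt((n-2)/(1-rho^2)) = 0.6667 ~ t(5).
Step 5: Two-sided p-value from the t-distribution with 5 df = 0.534509.
Step 6: alpha = 0.05. fail to reject H0.

rho = 0.2857, p = 0.534509, fail to reject H0 at alpha = 0.05.


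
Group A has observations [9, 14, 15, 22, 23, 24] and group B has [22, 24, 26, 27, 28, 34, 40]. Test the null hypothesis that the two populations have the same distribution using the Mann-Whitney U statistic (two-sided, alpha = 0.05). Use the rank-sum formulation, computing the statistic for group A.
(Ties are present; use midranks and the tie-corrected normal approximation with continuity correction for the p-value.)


Step 1: Combine and sort all 13 observations; assign midranks.
sorted (value, group): (9,X), (14,X), (15,X), (22,X), (22,Y), (23,X), (24,X), (24,Y), (26,Y), (27,Y), (28,Y), (34,Y), (40,Y)
ranks: 9->1, 14->2, 15->3, 22->4.5, 22->4.5, 23->6, 24->7.5, 24->7.5, 26->9, 27->10, 28->11, 34->12, 40->13
Step 2: Rank sum for X: R1 = 1 + 2 + 3 + 4.5 + 6 + 7.5 = 24.
Step 3: U_X = R1 - n1(n1+1)/2 = 24 - 6*7/2 = 24 - 21 = 3.
       U_Y = n1*n2 - U_X = 42 - 3 = 39.
Step 4: Ties are present, so use the tie-corrected normal approximation (with continuity correction) for the p-value.
Step 5: p-value = 0.012180; compare to alpha = 0.05. reject H0.

U_X = 3, p = 0.012180, reject H0 at alpha = 0.05.


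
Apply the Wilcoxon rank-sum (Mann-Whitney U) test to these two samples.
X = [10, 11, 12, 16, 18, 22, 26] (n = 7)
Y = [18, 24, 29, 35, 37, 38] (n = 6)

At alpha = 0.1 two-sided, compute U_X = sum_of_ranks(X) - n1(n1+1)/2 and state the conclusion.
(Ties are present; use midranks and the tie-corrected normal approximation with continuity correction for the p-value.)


Step 1: Combine and sort all 13 observations; assign midranks.
sorted (value, group): (10,X), (11,X), (12,X), (16,X), (18,X), (18,Y), (22,X), (24,Y), (26,X), (29,Y), (35,Y), (37,Y), (38,Y)
ranks: 10->1, 11->2, 12->3, 16->4, 18->5.5, 18->5.5, 22->7, 24->8, 26->9, 29->10, 35->11, 37->12, 38->13
Step 2: Rank sum for X: R1 = 1 + 2 + 3 + 4 + 5.5 + 7 + 9 = 31.5.
Step 3: U_X = R1 - n1(n1+1)/2 = 31.5 - 7*8/2 = 31.5 - 28 = 3.5.
       U_Y = n1*n2 - U_X = 42 - 3.5 = 38.5.
Step 4: Ties are present, so use the tie-corrected normal approximation (with continuity correction) for the p-value.
Step 5: p-value = 0.015019; compare to alpha = 0.1. reject H0.

U_X = 3.5, p = 0.015019, reject H0 at alpha = 0.1.


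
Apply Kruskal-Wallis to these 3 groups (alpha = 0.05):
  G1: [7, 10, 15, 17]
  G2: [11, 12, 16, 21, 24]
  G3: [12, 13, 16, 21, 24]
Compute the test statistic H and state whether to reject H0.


Step 1: Combine all N = 14 observations and assign midranks.
sorted (value, group, rank): (7,G1,1), (10,G1,2), (11,G2,3), (12,G2,4.5), (12,G3,4.5), (13,G3,6), (15,G1,7), (16,G2,8.5), (16,G3,8.5), (17,G1,10), (21,G2,11.5), (21,G3,11.5), (24,G2,13.5), (24,G3,13.5)
Step 2: Sum ranks within each group.
R_1 = 20 (n_1 = 4)
R_2 = 41 (n_2 = 5)
R_3 = 44 (n_3 = 5)
Step 3: H = 12/(N(N+1)) * sum(R_i^2/n_i) - 3(N+1)
     = 12/(14*15) * (20^2/4 + 41^2/5 + 44^2/5) - 3*15
     = 0.057143 * 823.4 - 45
     = 2.051429.
Step 4: Ties present; correction factor C = 1 - 24/(14^3 - 14) = 0.991209. Corrected H = 2.051429 / 0.991209 = 2.069623.
Step 5: Under H0, H ~ chi^2(2); p-value = 0.355293.
Step 6: alpha = 0.05. fail to reject H0.

H = 2.0696, df = 2, p = 0.355293, fail to reject H0.


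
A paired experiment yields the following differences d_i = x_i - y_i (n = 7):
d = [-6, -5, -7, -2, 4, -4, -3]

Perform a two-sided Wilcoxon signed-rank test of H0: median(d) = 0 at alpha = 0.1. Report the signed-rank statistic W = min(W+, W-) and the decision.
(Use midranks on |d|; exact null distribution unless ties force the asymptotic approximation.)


Step 1: Drop any zero differences (none here) and take |d_i|.
|d| = [6, 5, 7, 2, 4, 4, 3]
Step 2: Midrank |d_i| (ties get averaged ranks).
ranks: |6|->6, |5|->5, |7|->7, |2|->1, |4|->3.5, |4|->3.5, |3|->2
Step 3: Attach original signs; sum ranks with positive sign and with negative sign.
W+ = 3.5 = 3.5
W- = 6 + 5 + 7 + 1 + 3.5 + 2 = 24.5
(Check: W+ + W- = 28 should equal n(n+1)/2 = 28.)
Step 4: Test statistic W = min(W+, W-) = 3.5.
Step 5: Ties in |d|, so use the tie-corrected normal approximation.
        E[W] = n(n+1)/4 = 7*8/4 = 14.
        Tie groups: |d|=4 (t=2); sum(t^3 - t) = 6.
        Var[W] = n(n+1)(2n+1)/24 - sum(t^3-t)/48 = 840/24 - 6/48 = 34.875.
        z = (W - E[W]) / sqrt(Var[W]) = (3.5 - 14) / 5.9055 = -1.7780.
        Two-sided p = 2*Phi(z) = 0.075404.
Step 6: alpha = 0.1. reject H0.

W+ = 3.5, W- = 24.5, W = min = 3.5, p = 0.075404, reject H0.


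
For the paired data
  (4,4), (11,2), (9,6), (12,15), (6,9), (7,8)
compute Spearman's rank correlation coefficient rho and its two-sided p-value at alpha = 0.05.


Step 1: Rank x and y separately (midranks; no ties here).
rank(x): 4->1, 11->5, 9->4, 12->6, 6->2, 7->3
rank(y): 4->2, 2->1, 6->3, 15->6, 9->5, 8->4
Step 2: d_i = R_x(i) - R_y(i); compute d_i^2.
  (1-2)^2=1, (5-1)^2=16, (4-3)^2=1, (6-6)^2=0, (2-5)^2=9, (3-4)^2=1
sum(d^2) = 28.
Step 3: rho = 1 - 6*28 / (6*(6^2 - 1)) = 1 - 168/210 = 0.200000.
Step 4: Under H0, t = rho * sqrt((n-2)/(1-rho^2)) = 0.4082 ~ t(4).
Step 5: Two-sided p-value from the t-distribution with 4 df = 0.704000.
Step 6: alpha = 0.05. fail to reject H0.

rho = 0.2000, p = 0.704000, fail to reject H0 at alpha = 0.05.


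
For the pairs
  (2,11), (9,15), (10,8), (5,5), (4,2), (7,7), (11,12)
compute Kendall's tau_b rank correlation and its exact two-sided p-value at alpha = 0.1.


Step 1: Enumerate the 21 unordered pairs (i,j) with i<j and classify each by sign(x_j-x_i) * sign(y_j-y_i).
  (1,2):dx=+7,dy=+4->C; (1,3):dx=+8,dy=-3->D; (1,4):dx=+3,dy=-6->D; (1,5):dx=+2,dy=-9->D
  (1,6):dx=+5,dy=-4->D; (1,7):dx=+9,dy=+1->C; (2,3):dx=+1,dy=-7->D; (2,4):dx=-4,dy=-10->C
  (2,5):dx=-5,dy=-13->C; (2,6):dx=-2,dy=-8->C; (2,7):dx=+2,dy=-3->D; (3,4):dx=-5,dy=-3->C
  (3,5):dx=-6,dy=-6->C; (3,6):dx=-3,dy=-1->C; (3,7):dx=+1,dy=+4->C; (4,5):dx=-1,dy=-3->C
  (4,6):dx=+2,dy=+2->C; (4,7):dx=+6,dy=+7->C; (5,6):dx=+3,dy=+5->C; (5,7):dx=+7,dy=+10->C
  (6,7):dx=+4,dy=+5->C
Step 2: C = 15, D = 6, total pairs = 21.
Step 3: tau = (C - D)/(n(n-1)/2) = (15 - 6)/21 = 0.428571.
Step 4: Exact two-sided p-value (enumerate n! = 5040 permutations of y under H0): p = 0.238889.
Step 5: alpha = 0.1. fail to reject H0.

tau_b = 0.4286 (C=15, D=6), p = 0.238889, fail to reject H0.


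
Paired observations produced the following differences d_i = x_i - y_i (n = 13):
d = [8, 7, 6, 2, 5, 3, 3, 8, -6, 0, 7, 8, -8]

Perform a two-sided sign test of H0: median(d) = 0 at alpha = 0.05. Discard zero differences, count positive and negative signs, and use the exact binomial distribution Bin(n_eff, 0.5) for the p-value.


Step 1: Discard zero differences. Original n = 13; n_eff = number of nonzero differences = 12.
Nonzero differences (with sign): +8, +7, +6, +2, +5, +3, +3, +8, -6, +7, +8, -8
Step 2: Count signs: positive = 10, negative = 2.
Step 3: Under H0: P(positive) = 0.5, so the number of positives S ~ Bin(12, 0.5).
Step 4: Two-sided exact p-value = sum of Bin(12,0.5) probabilities at or below the observed probability = 0.038574.
Step 5: alpha = 0.05. reject H0.

n_eff = 12, pos = 10, neg = 2, p = 0.038574, reject H0.


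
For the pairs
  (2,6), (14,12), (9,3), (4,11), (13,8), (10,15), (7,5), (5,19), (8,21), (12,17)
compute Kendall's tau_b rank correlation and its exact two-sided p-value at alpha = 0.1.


Step 1: Enumerate the 45 unordered pairs (i,j) with i<j and classify each by sign(x_j-x_i) * sign(y_j-y_i).
  (1,2):dx=+12,dy=+6->C; (1,3):dx=+7,dy=-3->D; (1,4):dx=+2,dy=+5->C; (1,5):dx=+11,dy=+2->C
  (1,6):dx=+8,dy=+9->C; (1,7):dx=+5,dy=-1->D; (1,8):dx=+3,dy=+13->C; (1,9):dx=+6,dy=+15->C
  (1,10):dx=+10,dy=+11->C; (2,3):dx=-5,dy=-9->C; (2,4):dx=-10,dy=-1->C; (2,5):dx=-1,dy=-4->C
  (2,6):dx=-4,dy=+3->D; (2,7):dx=-7,dy=-7->C; (2,8):dx=-9,dy=+7->D; (2,9):dx=-6,dy=+9->D
  (2,10):dx=-2,dy=+5->D; (3,4):dx=-5,dy=+8->D; (3,5):dx=+4,dy=+5->C; (3,6):dx=+1,dy=+12->C
  (3,7):dx=-2,dy=+2->D; (3,8):dx=-4,dy=+16->D; (3,9):dx=-1,dy=+18->D; (3,10):dx=+3,dy=+14->C
  (4,5):dx=+9,dy=-3->D; (4,6):dx=+6,dy=+4->C; (4,7):dx=+3,dy=-6->D; (4,8):dx=+1,dy=+8->C
  (4,9):dx=+4,dy=+10->C; (4,10):dx=+8,dy=+6->C; (5,6):dx=-3,dy=+7->D; (5,7):dx=-6,dy=-3->C
  (5,8):dx=-8,dy=+11->D; (5,9):dx=-5,dy=+13->D; (5,10):dx=-1,dy=+9->D; (6,7):dx=-3,dy=-10->C
  (6,8):dx=-5,dy=+4->D; (6,9):dx=-2,dy=+6->D; (6,10):dx=+2,dy=+2->C; (7,8):dx=-2,dy=+14->D
  (7,9):dx=+1,dy=+16->C; (7,10):dx=+5,dy=+12->C; (8,9):dx=+3,dy=+2->C; (8,10):dx=+7,dy=-2->D
  (9,10):dx=+4,dy=-4->D
Step 2: C = 24, D = 21, total pairs = 45.
Step 3: tau = (C - D)/(n(n-1)/2) = (24 - 21)/45 = 0.066667.
Step 4: Exact two-sided p-value (enumerate n! = 3628800 permutations of y under H0): p = 0.861801.
Step 5: alpha = 0.1. fail to reject H0.

tau_b = 0.0667 (C=24, D=21), p = 0.861801, fail to reject H0.


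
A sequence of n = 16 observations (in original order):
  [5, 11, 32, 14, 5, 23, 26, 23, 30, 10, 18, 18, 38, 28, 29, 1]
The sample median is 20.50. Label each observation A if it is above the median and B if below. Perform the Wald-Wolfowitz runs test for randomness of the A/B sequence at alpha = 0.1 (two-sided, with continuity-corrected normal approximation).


Step 1: Compute median = 20.50; label A = above, B = below.
Labels in order: BBABBAAAABBBAAAB  (n_A = 8, n_B = 8)
Step 2: Count runs R = 7.
Step 3: Under H0 (random ordering), E[R] = 2*n_A*n_B/(n_A+n_B) + 1 = 2*8*8/16 + 1 = 9.0000.
        Var[R] = 2*n_A*n_B*(2*n_A*n_B - n_A - n_B) / ((n_A+n_B)^2 * (n_A+n_B-1)) = 14336/3840 = 3.7333.
        SD[R] = 1.9322.
Step 4: Continuity-corrected z = (R + 0.5 - E[R]) / SD[R] = (7 + 0.5 - 9.0000) / 1.9322 = -0.7763.
Step 5: Two-sided p-value via normal approximation = 2*(1 - Phi(|z|)) = 0.437558.
Step 6: alpha = 0.1. fail to reject H0.

R = 7, z = -0.7763, p = 0.437558, fail to reject H0.


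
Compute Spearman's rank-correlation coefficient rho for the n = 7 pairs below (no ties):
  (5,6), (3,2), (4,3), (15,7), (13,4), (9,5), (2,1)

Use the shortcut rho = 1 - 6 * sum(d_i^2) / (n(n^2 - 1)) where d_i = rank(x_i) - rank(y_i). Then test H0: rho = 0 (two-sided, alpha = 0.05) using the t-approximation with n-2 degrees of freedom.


Step 1: Rank x and y separately (midranks; no ties here).
rank(x): 5->4, 3->2, 4->3, 15->7, 13->6, 9->5, 2->1
rank(y): 6->6, 2->2, 3->3, 7->7, 4->4, 5->5, 1->1
Step 2: d_i = R_x(i) - R_y(i); compute d_i^2.
  (4-6)^2=4, (2-2)^2=0, (3-3)^2=0, (7-7)^2=0, (6-4)^2=4, (5-5)^2=0, (1-1)^2=0
sum(d^2) = 8.
Step 3: rho = 1 - 6*8 / (7*(7^2 - 1)) = 1 - 48/336 = 0.857143.
Step 4: Under H0, t = rho * sqrt((n-2)/(1-rho^2)) = 3.7210 ~ t(5).
Step 5: Two-sided p-value from the t-distribution with 5 df = 0.013697.
Step 6: alpha = 0.05. reject H0.

rho = 0.8571, p = 0.013697, reject H0 at alpha = 0.05.


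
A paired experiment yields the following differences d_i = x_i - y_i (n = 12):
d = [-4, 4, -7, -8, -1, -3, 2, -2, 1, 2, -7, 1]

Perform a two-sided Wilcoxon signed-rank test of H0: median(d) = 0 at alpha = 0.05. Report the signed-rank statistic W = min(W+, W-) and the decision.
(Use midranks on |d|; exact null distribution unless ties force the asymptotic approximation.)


Step 1: Drop any zero differences (none here) and take |d_i|.
|d| = [4, 4, 7, 8, 1, 3, 2, 2, 1, 2, 7, 1]
Step 2: Midrank |d_i| (ties get averaged ranks).
ranks: |4|->8.5, |4|->8.5, |7|->10.5, |8|->12, |1|->2, |3|->7, |2|->5, |2|->5, |1|->2, |2|->5, |7|->10.5, |1|->2
Step 3: Attach original signs; sum ranks with positive sign and with negative sign.
W+ = 8.5 + 5 + 2 + 5 + 2 = 22.5
W- = 8.5 + 10.5 + 12 + 2 + 7 + 5 + 10.5 = 55.5
(Check: W+ + W- = 78 should equal n(n+1)/2 = 78.)
Step 4: Test statistic W = min(W+, W-) = 22.5.
Step 5: Ties in |d|, so use the tie-corrected normal approximation.
        E[W] = n(n+1)/4 = 12*13/4 = 39.
        Tie groups: |d|=1 (t=3), |d|=2 (t=3), |d|=4 (t=2), |d|=7 (t=2); sum(t^3 - t) = 60.
        Var[W] = n(n+1)(2n+1)/24 - sum(t^3-t)/48 = 3900/24 - 60/48 = 161.25.
        z = (W - E[W]) / sqrt(Var[W]) = (22.5 - 39) / 12.6984 = -1.2994.
        Two-sided p = 2*Phi(z) = 0.193816.
Step 6: alpha = 0.05. fail to reject H0.

W+ = 22.5, W- = 55.5, W = min = 22.5, p = 0.193816, fail to reject H0.


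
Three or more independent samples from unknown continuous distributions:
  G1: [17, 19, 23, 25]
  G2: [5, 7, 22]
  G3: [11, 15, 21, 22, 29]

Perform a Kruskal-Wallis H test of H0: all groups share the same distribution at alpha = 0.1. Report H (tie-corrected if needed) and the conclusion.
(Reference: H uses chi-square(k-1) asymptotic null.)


Step 1: Combine all N = 12 observations and assign midranks.
sorted (value, group, rank): (5,G2,1), (7,G2,2), (11,G3,3), (15,G3,4), (17,G1,5), (19,G1,6), (21,G3,7), (22,G2,8.5), (22,G3,8.5), (23,G1,10), (25,G1,11), (29,G3,12)
Step 2: Sum ranks within each group.
R_1 = 32 (n_1 = 4)
R_2 = 11.5 (n_2 = 3)
R_3 = 34.5 (n_3 = 5)
Step 3: H = 12/(N(N+1)) * sum(R_i^2/n_i) - 3(N+1)
     = 12/(12*13) * (32^2/4 + 11.5^2/3 + 34.5^2/5) - 3*13
     = 0.076923 * 538.133 - 39
     = 2.394872.
Step 4: Ties present; correction factor C = 1 - 6/(12^3 - 12) = 0.996503. Corrected H = 2.394872 / 0.996503 = 2.403275.
Step 5: Under H0, H ~ chi^2(2); p-value = 0.300701.
Step 6: alpha = 0.1. fail to reject H0.

H = 2.4033, df = 2, p = 0.300701, fail to reject H0.


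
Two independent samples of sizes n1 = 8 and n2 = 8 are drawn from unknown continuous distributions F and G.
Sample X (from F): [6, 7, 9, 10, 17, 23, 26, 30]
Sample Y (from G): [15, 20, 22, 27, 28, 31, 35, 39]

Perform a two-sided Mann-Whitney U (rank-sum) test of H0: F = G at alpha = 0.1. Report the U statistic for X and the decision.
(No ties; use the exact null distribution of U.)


Step 1: Combine and sort all 16 observations; assign midranks.
sorted (value, group): (6,X), (7,X), (9,X), (10,X), (15,Y), (17,X), (20,Y), (22,Y), (23,X), (26,X), (27,Y), (28,Y), (30,X), (31,Y), (35,Y), (39,Y)
ranks: 6->1, 7->2, 9->3, 10->4, 15->5, 17->6, 20->7, 22->8, 23->9, 26->10, 27->11, 28->12, 30->13, 31->14, 35->15, 39->16
Step 2: Rank sum for X: R1 = 1 + 2 + 3 + 4 + 6 + 9 + 10 + 13 = 48.
Step 3: U_X = R1 - n1(n1+1)/2 = 48 - 8*9/2 = 48 - 36 = 12.
       U_Y = n1*n2 - U_X = 64 - 12 = 52.
Step 4: No ties, so the exact null distribution of U (based on enumerating the C(16,8) = 12870 equally likely rank assignments) gives the two-sided p-value.
Step 5: p-value = 0.037918; compare to alpha = 0.1. reject H0.

U_X = 12, p = 0.037918, reject H0 at alpha = 0.1.


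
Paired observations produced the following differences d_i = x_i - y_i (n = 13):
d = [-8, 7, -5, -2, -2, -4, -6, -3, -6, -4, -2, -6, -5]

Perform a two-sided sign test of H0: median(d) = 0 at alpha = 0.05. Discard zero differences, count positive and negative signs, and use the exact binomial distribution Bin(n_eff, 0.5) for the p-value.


Step 1: Discard zero differences. Original n = 13; n_eff = number of nonzero differences = 13.
Nonzero differences (with sign): -8, +7, -5, -2, -2, -4, -6, -3, -6, -4, -2, -6, -5
Step 2: Count signs: positive = 1, negative = 12.
Step 3: Under H0: P(positive) = 0.5, so the number of positives S ~ Bin(13, 0.5).
Step 4: Two-sided exact p-value = sum of Bin(13,0.5) probabilities at or below the observed probability = 0.003418.
Step 5: alpha = 0.05. reject H0.

n_eff = 13, pos = 1, neg = 12, p = 0.003418, reject H0.


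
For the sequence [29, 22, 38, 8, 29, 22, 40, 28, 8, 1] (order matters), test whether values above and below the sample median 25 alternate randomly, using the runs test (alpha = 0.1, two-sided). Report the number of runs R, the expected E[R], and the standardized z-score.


Step 1: Compute median = 25; label A = above, B = below.
Labels in order: ABABABAABB  (n_A = 5, n_B = 5)
Step 2: Count runs R = 8.
Step 3: Under H0 (random ordering), E[R] = 2*n_A*n_B/(n_A+n_B) + 1 = 2*5*5/10 + 1 = 6.0000.
        Var[R] = 2*n_A*n_B*(2*n_A*n_B - n_A - n_B) / ((n_A+n_B)^2 * (n_A+n_B-1)) = 2000/900 = 2.2222.
        SD[R] = 1.4907.
Step 4: Continuity-corrected z = (R - 0.5 - E[R]) / SD[R] = (8 - 0.5 - 6.0000) / 1.4907 = 1.0062.
Step 5: Two-sided p-value via normal approximation = 2*(1 - Phi(|z|)) = 0.314305.
Step 6: alpha = 0.1. fail to reject H0.

R = 8, z = 1.0062, p = 0.314305, fail to reject H0.


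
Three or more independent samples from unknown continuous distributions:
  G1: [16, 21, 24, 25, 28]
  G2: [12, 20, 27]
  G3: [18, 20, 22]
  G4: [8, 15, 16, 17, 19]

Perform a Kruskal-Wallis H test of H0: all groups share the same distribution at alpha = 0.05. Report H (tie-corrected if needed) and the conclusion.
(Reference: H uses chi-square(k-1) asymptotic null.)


Step 1: Combine all N = 16 observations and assign midranks.
sorted (value, group, rank): (8,G4,1), (12,G2,2), (15,G4,3), (16,G1,4.5), (16,G4,4.5), (17,G4,6), (18,G3,7), (19,G4,8), (20,G2,9.5), (20,G3,9.5), (21,G1,11), (22,G3,12), (24,G1,13), (25,G1,14), (27,G2,15), (28,G1,16)
Step 2: Sum ranks within each group.
R_1 = 58.5 (n_1 = 5)
R_2 = 26.5 (n_2 = 3)
R_3 = 28.5 (n_3 = 3)
R_4 = 22.5 (n_4 = 5)
Step 3: H = 12/(N(N+1)) * sum(R_i^2/n_i) - 3(N+1)
     = 12/(16*17) * (58.5^2/5 + 26.5^2/3 + 28.5^2/3 + 22.5^2/5) - 3*17
     = 0.044118 * 1290.53 - 51
     = 5.935294.
Step 4: Ties present; correction factor C = 1 - 12/(16^3 - 16) = 0.997059. Corrected H = 5.935294 / 0.997059 = 5.952802.
Step 5: Under H0, H ~ chi^2(3); p-value = 0.113929.
Step 6: alpha = 0.05. fail to reject H0.

H = 5.9528, df = 3, p = 0.113929, fail to reject H0.


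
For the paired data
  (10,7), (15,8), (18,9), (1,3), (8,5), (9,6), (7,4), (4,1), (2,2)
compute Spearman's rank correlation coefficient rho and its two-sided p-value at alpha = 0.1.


Step 1: Rank x and y separately (midranks; no ties here).
rank(x): 10->7, 15->8, 18->9, 1->1, 8->5, 9->6, 7->4, 4->3, 2->2
rank(y): 7->7, 8->8, 9->9, 3->3, 5->5, 6->6, 4->4, 1->1, 2->2
Step 2: d_i = R_x(i) - R_y(i); compute d_i^2.
  (7-7)^2=0, (8-8)^2=0, (9-9)^2=0, (1-3)^2=4, (5-5)^2=0, (6-6)^2=0, (4-4)^2=0, (3-1)^2=4, (2-2)^2=0
sum(d^2) = 8.
Step 3: rho = 1 - 6*8 / (9*(9^2 - 1)) = 1 - 48/720 = 0.933333.
Step 4: Under H0, t = rho * sqrt((n-2)/(1-rho^2)) = 6.8783 ~ t(7).
Step 5: Two-sided p-value from the t-distribution with 7 df = 0.000236.
Step 6: alpha = 0.1. reject H0.

rho = 0.9333, p = 0.000236, reject H0 at alpha = 0.1.


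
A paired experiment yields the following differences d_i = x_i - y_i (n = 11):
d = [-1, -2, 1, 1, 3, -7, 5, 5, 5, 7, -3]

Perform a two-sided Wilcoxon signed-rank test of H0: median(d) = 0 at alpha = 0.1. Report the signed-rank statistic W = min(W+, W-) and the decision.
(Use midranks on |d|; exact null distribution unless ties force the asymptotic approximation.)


Step 1: Drop any zero differences (none here) and take |d_i|.
|d| = [1, 2, 1, 1, 3, 7, 5, 5, 5, 7, 3]
Step 2: Midrank |d_i| (ties get averaged ranks).
ranks: |1|->2, |2|->4, |1|->2, |1|->2, |3|->5.5, |7|->10.5, |5|->8, |5|->8, |5|->8, |7|->10.5, |3|->5.5
Step 3: Attach original signs; sum ranks with positive sign and with negative sign.
W+ = 2 + 2 + 5.5 + 8 + 8 + 8 + 10.5 = 44
W- = 2 + 4 + 10.5 + 5.5 = 22
(Check: W+ + W- = 66 should equal n(n+1)/2 = 66.)
Step 4: Test statistic W = min(W+, W-) = 22.
Step 5: Ties in |d|, so use the tie-corrected normal approximation.
        E[W] = n(n+1)/4 = 11*12/4 = 33.
        Tie groups: |d|=1 (t=3), |d|=3 (t=2), |d|=5 (t=3), |d|=7 (t=2); sum(t^3 - t) = 60.
        Var[W] = n(n+1)(2n+1)/24 - sum(t^3-t)/48 = 3036/24 - 60/48 = 125.25.
        z = (W - E[W]) / sqrt(Var[W]) = (22 - 33) / 11.1915 = -0.9829.
        Two-sided p = 2*Phi(z) = 0.325663.
Step 6: alpha = 0.1. fail to reject H0.

W+ = 44, W- = 22, W = min = 22, p = 0.325663, fail to reject H0.


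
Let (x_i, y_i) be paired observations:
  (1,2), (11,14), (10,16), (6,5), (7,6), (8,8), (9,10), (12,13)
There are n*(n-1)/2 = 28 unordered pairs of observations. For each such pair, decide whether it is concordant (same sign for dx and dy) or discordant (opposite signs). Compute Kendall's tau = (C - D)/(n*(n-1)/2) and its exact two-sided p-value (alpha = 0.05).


Step 1: Enumerate the 28 unordered pairs (i,j) with i<j and classify each by sign(x_j-x_i) * sign(y_j-y_i).
  (1,2):dx=+10,dy=+12->C; (1,3):dx=+9,dy=+14->C; (1,4):dx=+5,dy=+3->C; (1,5):dx=+6,dy=+4->C
  (1,6):dx=+7,dy=+6->C; (1,7):dx=+8,dy=+8->C; (1,8):dx=+11,dy=+11->C; (2,3):dx=-1,dy=+2->D
  (2,4):dx=-5,dy=-9->C; (2,5):dx=-4,dy=-8->C; (2,6):dx=-3,dy=-6->C; (2,7):dx=-2,dy=-4->C
  (2,8):dx=+1,dy=-1->D; (3,4):dx=-4,dy=-11->C; (3,5):dx=-3,dy=-10->C; (3,6):dx=-2,dy=-8->C
  (3,7):dx=-1,dy=-6->C; (3,8):dx=+2,dy=-3->D; (4,5):dx=+1,dy=+1->C; (4,6):dx=+2,dy=+3->C
  (4,7):dx=+3,dy=+5->C; (4,8):dx=+6,dy=+8->C; (5,6):dx=+1,dy=+2->C; (5,7):dx=+2,dy=+4->C
  (5,8):dx=+5,dy=+7->C; (6,7):dx=+1,dy=+2->C; (6,8):dx=+4,dy=+5->C; (7,8):dx=+3,dy=+3->C
Step 2: C = 25, D = 3, total pairs = 28.
Step 3: tau = (C - D)/(n(n-1)/2) = (25 - 3)/28 = 0.785714.
Step 4: Exact two-sided p-value (enumerate n! = 40320 permutations of y under H0): p = 0.005506.
Step 5: alpha = 0.05. reject H0.

tau_b = 0.7857 (C=25, D=3), p = 0.005506, reject H0.


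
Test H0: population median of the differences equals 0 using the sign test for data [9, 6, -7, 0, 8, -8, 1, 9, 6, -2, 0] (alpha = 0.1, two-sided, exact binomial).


Step 1: Discard zero differences. Original n = 11; n_eff = number of nonzero differences = 9.
Nonzero differences (with sign): +9, +6, -7, +8, -8, +1, +9, +6, -2
Step 2: Count signs: positive = 6, negative = 3.
Step 3: Under H0: P(positive) = 0.5, so the number of positives S ~ Bin(9, 0.5).
Step 4: Two-sided exact p-value = sum of Bin(9,0.5) probabilities at or below the observed probability = 0.507812.
Step 5: alpha = 0.1. fail to reject H0.

n_eff = 9, pos = 6, neg = 3, p = 0.507812, fail to reject H0.


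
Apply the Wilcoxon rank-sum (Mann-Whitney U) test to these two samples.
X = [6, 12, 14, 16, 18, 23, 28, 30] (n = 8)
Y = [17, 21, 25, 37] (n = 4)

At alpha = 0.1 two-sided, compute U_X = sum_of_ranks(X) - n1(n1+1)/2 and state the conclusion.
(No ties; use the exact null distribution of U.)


Step 1: Combine and sort all 12 observations; assign midranks.
sorted (value, group): (6,X), (12,X), (14,X), (16,X), (17,Y), (18,X), (21,Y), (23,X), (25,Y), (28,X), (30,X), (37,Y)
ranks: 6->1, 12->2, 14->3, 16->4, 17->5, 18->6, 21->7, 23->8, 25->9, 28->10, 30->11, 37->12
Step 2: Rank sum for X: R1 = 1 + 2 + 3 + 4 + 6 + 8 + 10 + 11 = 45.
Step 3: U_X = R1 - n1(n1+1)/2 = 45 - 8*9/2 = 45 - 36 = 9.
       U_Y = n1*n2 - U_X = 32 - 9 = 23.
Step 4: No ties, so the exact null distribution of U (based on enumerating the C(12,8) = 495 equally likely rank assignments) gives the two-sided p-value.
Step 5: p-value = 0.282828; compare to alpha = 0.1. fail to reject H0.

U_X = 9, p = 0.282828, fail to reject H0 at alpha = 0.1.


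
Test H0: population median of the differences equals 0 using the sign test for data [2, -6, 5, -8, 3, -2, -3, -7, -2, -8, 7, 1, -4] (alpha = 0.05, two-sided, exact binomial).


Step 1: Discard zero differences. Original n = 13; n_eff = number of nonzero differences = 13.
Nonzero differences (with sign): +2, -6, +5, -8, +3, -2, -3, -7, -2, -8, +7, +1, -4
Step 2: Count signs: positive = 5, negative = 8.
Step 3: Under H0: P(positive) = 0.5, so the number of positives S ~ Bin(13, 0.5).
Step 4: Two-sided exact p-value = sum of Bin(13,0.5) probabilities at or below the observed probability = 0.581055.
Step 5: alpha = 0.05. fail to reject H0.

n_eff = 13, pos = 5, neg = 8, p = 0.581055, fail to reject H0.


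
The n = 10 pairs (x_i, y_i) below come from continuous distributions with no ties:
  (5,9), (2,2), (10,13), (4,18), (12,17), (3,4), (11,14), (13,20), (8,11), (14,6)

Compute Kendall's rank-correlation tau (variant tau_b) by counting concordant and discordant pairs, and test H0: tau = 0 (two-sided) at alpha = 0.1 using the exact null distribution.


Step 1: Enumerate the 45 unordered pairs (i,j) with i<j and classify each by sign(x_j-x_i) * sign(y_j-y_i).
  (1,2):dx=-3,dy=-7->C; (1,3):dx=+5,dy=+4->C; (1,4):dx=-1,dy=+9->D; (1,5):dx=+7,dy=+8->C
  (1,6):dx=-2,dy=-5->C; (1,7):dx=+6,dy=+5->C; (1,8):dx=+8,dy=+11->C; (1,9):dx=+3,dy=+2->C
  (1,10):dx=+9,dy=-3->D; (2,3):dx=+8,dy=+11->C; (2,4):dx=+2,dy=+16->C; (2,5):dx=+10,dy=+15->C
  (2,6):dx=+1,dy=+2->C; (2,7):dx=+9,dy=+12->C; (2,8):dx=+11,dy=+18->C; (2,9):dx=+6,dy=+9->C
  (2,10):dx=+12,dy=+4->C; (3,4):dx=-6,dy=+5->D; (3,5):dx=+2,dy=+4->C; (3,6):dx=-7,dy=-9->C
  (3,7):dx=+1,dy=+1->C; (3,8):dx=+3,dy=+7->C; (3,9):dx=-2,dy=-2->C; (3,10):dx=+4,dy=-7->D
  (4,5):dx=+8,dy=-1->D; (4,6):dx=-1,dy=-14->C; (4,7):dx=+7,dy=-4->D; (4,8):dx=+9,dy=+2->C
  (4,9):dx=+4,dy=-7->D; (4,10):dx=+10,dy=-12->D; (5,6):dx=-9,dy=-13->C; (5,7):dx=-1,dy=-3->C
  (5,8):dx=+1,dy=+3->C; (5,9):dx=-4,dy=-6->C; (5,10):dx=+2,dy=-11->D; (6,7):dx=+8,dy=+10->C
  (6,8):dx=+10,dy=+16->C; (6,9):dx=+5,dy=+7->C; (6,10):dx=+11,dy=+2->C; (7,8):dx=+2,dy=+6->C
  (7,9):dx=-3,dy=-3->C; (7,10):dx=+3,dy=-8->D; (8,9):dx=-5,dy=-9->C; (8,10):dx=+1,dy=-14->D
  (9,10):dx=+6,dy=-5->D
Step 2: C = 33, D = 12, total pairs = 45.
Step 3: tau = (C - D)/(n(n-1)/2) = (33 - 12)/45 = 0.466667.
Step 4: Exact two-sided p-value (enumerate n! = 3628800 permutations of y under H0): p = 0.072550.
Step 5: alpha = 0.1. reject H0.

tau_b = 0.4667 (C=33, D=12), p = 0.072550, reject H0.


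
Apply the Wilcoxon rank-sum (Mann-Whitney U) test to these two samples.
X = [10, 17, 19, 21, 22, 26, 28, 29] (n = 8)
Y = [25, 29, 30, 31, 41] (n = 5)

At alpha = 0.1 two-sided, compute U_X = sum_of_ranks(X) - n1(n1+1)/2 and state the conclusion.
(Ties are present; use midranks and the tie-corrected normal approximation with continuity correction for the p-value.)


Step 1: Combine and sort all 13 observations; assign midranks.
sorted (value, group): (10,X), (17,X), (19,X), (21,X), (22,X), (25,Y), (26,X), (28,X), (29,X), (29,Y), (30,Y), (31,Y), (41,Y)
ranks: 10->1, 17->2, 19->3, 21->4, 22->5, 25->6, 26->7, 28->8, 29->9.5, 29->9.5, 30->11, 31->12, 41->13
Step 2: Rank sum for X: R1 = 1 + 2 + 3 + 4 + 5 + 7 + 8 + 9.5 = 39.5.
Step 3: U_X = R1 - n1(n1+1)/2 = 39.5 - 8*9/2 = 39.5 - 36 = 3.5.
       U_Y = n1*n2 - U_X = 40 - 3.5 = 36.5.
Step 4: Ties are present, so use the tie-corrected normal approximation (with continuity correction) for the p-value.
Step 5: p-value = 0.019007; compare to alpha = 0.1. reject H0.

U_X = 3.5, p = 0.019007, reject H0 at alpha = 0.1.


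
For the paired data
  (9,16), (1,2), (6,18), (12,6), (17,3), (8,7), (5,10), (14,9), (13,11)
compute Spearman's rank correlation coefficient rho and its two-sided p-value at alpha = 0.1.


Step 1: Rank x and y separately (midranks; no ties here).
rank(x): 9->5, 1->1, 6->3, 12->6, 17->9, 8->4, 5->2, 14->8, 13->7
rank(y): 16->8, 2->1, 18->9, 6->3, 3->2, 7->4, 10->6, 9->5, 11->7
Step 2: d_i = R_x(i) - R_y(i); compute d_i^2.
  (5-8)^2=9, (1-1)^2=0, (3-9)^2=36, (6-3)^2=9, (9-2)^2=49, (4-4)^2=0, (2-6)^2=16, (8-5)^2=9, (7-7)^2=0
sum(d^2) = 128.
Step 3: rho = 1 - 6*128 / (9*(9^2 - 1)) = 1 - 768/720 = -0.066667.
Step 4: Under H0, t = rho * sqrt((n-2)/(1-rho^2)) = -0.1768 ~ t(7).
Step 5: Two-sided p-value from the t-distribution with 7 df = 0.864690.
Step 6: alpha = 0.1. fail to reject H0.

rho = -0.0667, p = 0.864690, fail to reject H0 at alpha = 0.1.


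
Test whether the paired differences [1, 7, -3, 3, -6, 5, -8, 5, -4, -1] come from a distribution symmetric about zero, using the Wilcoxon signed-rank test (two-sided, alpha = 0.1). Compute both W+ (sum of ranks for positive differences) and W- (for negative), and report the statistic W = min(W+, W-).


Step 1: Drop any zero differences (none here) and take |d_i|.
|d| = [1, 7, 3, 3, 6, 5, 8, 5, 4, 1]
Step 2: Midrank |d_i| (ties get averaged ranks).
ranks: |1|->1.5, |7|->9, |3|->3.5, |3|->3.5, |6|->8, |5|->6.5, |8|->10, |5|->6.5, |4|->5, |1|->1.5
Step 3: Attach original signs; sum ranks with positive sign and with negative sign.
W+ = 1.5 + 9 + 3.5 + 6.5 + 6.5 = 27
W- = 3.5 + 8 + 10 + 5 + 1.5 = 28
(Check: W+ + W- = 55 should equal n(n+1)/2 = 55.)
Step 4: Test statistic W = min(W+, W-) = 27.
Step 5: Ties in |d|, so use the tie-corrected normal approximation.
        E[W] = n(n+1)/4 = 10*11/4 = 27.5.
        Tie groups: |d|=1 (t=2), |d|=3 (t=2), |d|=5 (t=2); sum(t^3 - t) = 18.
        Var[W] = n(n+1)(2n+1)/24 - sum(t^3-t)/48 = 2310/24 - 18/48 = 95.875.
        z = (W - E[W]) / sqrt(Var[W]) = (27 - 27.5) / 9.7916 = -0.0511.
        Two-sided p = 2*Phi(z) = 0.959274.
Step 6: alpha = 0.1. fail to reject H0.

W+ = 27, W- = 28, W = min = 27, p = 0.959274, fail to reject H0.


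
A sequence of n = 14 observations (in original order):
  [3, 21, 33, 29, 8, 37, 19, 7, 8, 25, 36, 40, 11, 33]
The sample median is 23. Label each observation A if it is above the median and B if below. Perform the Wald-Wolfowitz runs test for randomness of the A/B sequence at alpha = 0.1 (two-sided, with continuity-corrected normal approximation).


Step 1: Compute median = 23; label A = above, B = below.
Labels in order: BBAABABBBAAABA  (n_A = 7, n_B = 7)
Step 2: Count runs R = 8.
Step 3: Under H0 (random ordering), E[R] = 2*n_A*n_B/(n_A+n_B) + 1 = 2*7*7/14 + 1 = 8.0000.
        Var[R] = 2*n_A*n_B*(2*n_A*n_B - n_A - n_B) / ((n_A+n_B)^2 * (n_A+n_B-1)) = 8232/2548 = 3.2308.
        SD[R] = 1.7974.
Step 4: R = E[R], so z = 0 with no continuity correction.
Step 5: Two-sided p-value via normal approximation = 2*(1 - Phi(|z|)) = 1.000000.
Step 6: alpha = 0.1. fail to reject H0.

R = 8, z = 0.0000, p = 1.000000, fail to reject H0.


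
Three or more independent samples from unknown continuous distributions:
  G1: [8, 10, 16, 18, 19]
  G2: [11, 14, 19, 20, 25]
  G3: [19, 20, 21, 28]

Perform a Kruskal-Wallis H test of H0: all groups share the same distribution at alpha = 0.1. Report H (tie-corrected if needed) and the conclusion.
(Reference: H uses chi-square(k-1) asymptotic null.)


Step 1: Combine all N = 14 observations and assign midranks.
sorted (value, group, rank): (8,G1,1), (10,G1,2), (11,G2,3), (14,G2,4), (16,G1,5), (18,G1,6), (19,G1,8), (19,G2,8), (19,G3,8), (20,G2,10.5), (20,G3,10.5), (21,G3,12), (25,G2,13), (28,G3,14)
Step 2: Sum ranks within each group.
R_1 = 22 (n_1 = 5)
R_2 = 38.5 (n_2 = 5)
R_3 = 44.5 (n_3 = 4)
Step 3: H = 12/(N(N+1)) * sum(R_i^2/n_i) - 3(N+1)
     = 12/(14*15) * (22^2/5 + 38.5^2/5 + 44.5^2/4) - 3*15
     = 0.057143 * 888.312 - 45
     = 5.760714.
Step 4: Ties present; correction factor C = 1 - 30/(14^3 - 14) = 0.989011. Corrected H = 5.760714 / 0.989011 = 5.824722.
Step 5: Under H0, H ~ chi^2(2); p-value = 0.054347.
Step 6: alpha = 0.1. reject H0.

H = 5.8247, df = 2, p = 0.054347, reject H0.


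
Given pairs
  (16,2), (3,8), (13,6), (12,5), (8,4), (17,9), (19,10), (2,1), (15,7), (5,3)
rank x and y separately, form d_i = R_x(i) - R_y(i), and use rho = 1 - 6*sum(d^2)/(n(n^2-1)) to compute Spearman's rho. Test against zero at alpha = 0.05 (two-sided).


Step 1: Rank x and y separately (midranks; no ties here).
rank(x): 16->8, 3->2, 13->6, 12->5, 8->4, 17->9, 19->10, 2->1, 15->7, 5->3
rank(y): 2->2, 8->8, 6->6, 5->5, 4->4, 9->9, 10->10, 1->1, 7->7, 3->3
Step 2: d_i = R_x(i) - R_y(i); compute d_i^2.
  (8-2)^2=36, (2-8)^2=36, (6-6)^2=0, (5-5)^2=0, (4-4)^2=0, (9-9)^2=0, (10-10)^2=0, (1-1)^2=0, (7-7)^2=0, (3-3)^2=0
sum(d^2) = 72.
Step 3: rho = 1 - 6*72 / (10*(10^2 - 1)) = 1 - 432/990 = 0.563636.
Step 4: Under H0, t = rho * sqrt((n-2)/(1-rho^2)) = 1.9300 ~ t(8).
Step 5: Two-sided p-value from the t-distribution with 8 df = 0.089724.
Step 6: alpha = 0.05. fail to reject H0.

rho = 0.5636, p = 0.089724, fail to reject H0 at alpha = 0.05.


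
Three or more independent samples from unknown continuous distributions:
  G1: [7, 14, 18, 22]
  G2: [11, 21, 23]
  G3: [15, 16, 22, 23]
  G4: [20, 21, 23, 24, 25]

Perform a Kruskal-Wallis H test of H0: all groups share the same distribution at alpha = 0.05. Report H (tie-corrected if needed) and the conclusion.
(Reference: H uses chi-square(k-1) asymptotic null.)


Step 1: Combine all N = 16 observations and assign midranks.
sorted (value, group, rank): (7,G1,1), (11,G2,2), (14,G1,3), (15,G3,4), (16,G3,5), (18,G1,6), (20,G4,7), (21,G2,8.5), (21,G4,8.5), (22,G1,10.5), (22,G3,10.5), (23,G2,13), (23,G3,13), (23,G4,13), (24,G4,15), (25,G4,16)
Step 2: Sum ranks within each group.
R_1 = 20.5 (n_1 = 4)
R_2 = 23.5 (n_2 = 3)
R_3 = 32.5 (n_3 = 4)
R_4 = 59.5 (n_4 = 5)
Step 3: H = 12/(N(N+1)) * sum(R_i^2/n_i) - 3(N+1)
     = 12/(16*17) * (20.5^2/4 + 23.5^2/3 + 32.5^2/4 + 59.5^2/5) - 3*17
     = 0.044118 * 1261.26 - 51
     = 4.643750.
Step 4: Ties present; correction factor C = 1 - 36/(16^3 - 16) = 0.991176. Corrected H = 4.643750 / 0.991176 = 4.685089.
Step 5: Under H0, H ~ chi^2(3); p-value = 0.196363.
Step 6: alpha = 0.05. fail to reject H0.

H = 4.6851, df = 3, p = 0.196363, fail to reject H0.


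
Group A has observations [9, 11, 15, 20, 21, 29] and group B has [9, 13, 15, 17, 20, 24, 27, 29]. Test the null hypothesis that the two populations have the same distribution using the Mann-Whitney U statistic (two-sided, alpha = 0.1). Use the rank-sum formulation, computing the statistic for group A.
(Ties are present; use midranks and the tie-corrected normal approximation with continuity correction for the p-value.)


Step 1: Combine and sort all 14 observations; assign midranks.
sorted (value, group): (9,X), (9,Y), (11,X), (13,Y), (15,X), (15,Y), (17,Y), (20,X), (20,Y), (21,X), (24,Y), (27,Y), (29,X), (29,Y)
ranks: 9->1.5, 9->1.5, 11->3, 13->4, 15->5.5, 15->5.5, 17->7, 20->8.5, 20->8.5, 21->10, 24->11, 27->12, 29->13.5, 29->13.5
Step 2: Rank sum for X: R1 = 1.5 + 3 + 5.5 + 8.5 + 10 + 13.5 = 42.
Step 3: U_X = R1 - n1(n1+1)/2 = 42 - 6*7/2 = 42 - 21 = 21.
       U_Y = n1*n2 - U_X = 48 - 21 = 27.
Step 4: Ties are present, so use the tie-corrected normal approximation (with continuity correction) for the p-value.
Step 5: p-value = 0.745804; compare to alpha = 0.1. fail to reject H0.

U_X = 21, p = 0.745804, fail to reject H0 at alpha = 0.1.


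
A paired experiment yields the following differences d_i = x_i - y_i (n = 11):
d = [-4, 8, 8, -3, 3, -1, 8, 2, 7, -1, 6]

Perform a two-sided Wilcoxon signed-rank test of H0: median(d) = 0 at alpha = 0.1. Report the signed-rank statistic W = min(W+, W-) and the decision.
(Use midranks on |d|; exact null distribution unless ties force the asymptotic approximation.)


Step 1: Drop any zero differences (none here) and take |d_i|.
|d| = [4, 8, 8, 3, 3, 1, 8, 2, 7, 1, 6]
Step 2: Midrank |d_i| (ties get averaged ranks).
ranks: |4|->6, |8|->10, |8|->10, |3|->4.5, |3|->4.5, |1|->1.5, |8|->10, |2|->3, |7|->8, |1|->1.5, |6|->7
Step 3: Attach original signs; sum ranks with positive sign and with negative sign.
W+ = 10 + 10 + 4.5 + 10 + 3 + 8 + 7 = 52.5
W- = 6 + 4.5 + 1.5 + 1.5 = 13.5
(Check: W+ + W- = 66 should equal n(n+1)/2 = 66.)
Step 4: Test statistic W = min(W+, W-) = 13.5.
Step 5: Ties in |d|, so use the tie-corrected normal approximation.
        E[W] = n(n+1)/4 = 11*12/4 = 33.
        Tie groups: |d|=1 (t=2), |d|=3 (t=2), |d|=8 (t=3); sum(t^3 - t) = 36.
        Var[W] = n(n+1)(2n+1)/24 - sum(t^3-t)/48 = 3036/24 - 36/48 = 125.75.
        z = (W - E[W]) / sqrt(Var[W]) = (13.5 - 33) / 11.2138 = -1.7389.
        Two-sided p = 2*Phi(z) = 0.082048.
Step 6: alpha = 0.1. reject H0.

W+ = 52.5, W- = 13.5, W = min = 13.5, p = 0.082048, reject H0.


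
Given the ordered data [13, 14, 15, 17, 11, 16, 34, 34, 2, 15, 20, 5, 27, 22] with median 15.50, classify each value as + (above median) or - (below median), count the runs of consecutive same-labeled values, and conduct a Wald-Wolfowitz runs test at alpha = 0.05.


Step 1: Compute median = 15.50; label A = above, B = below.
Labels in order: BBBABAAABBABAA  (n_A = 7, n_B = 7)
Step 2: Count runs R = 8.
Step 3: Under H0 (random ordering), E[R] = 2*n_A*n_B/(n_A+n_B) + 1 = 2*7*7/14 + 1 = 8.0000.
        Var[R] = 2*n_A*n_B*(2*n_A*n_B - n_A - n_B) / ((n_A+n_B)^2 * (n_A+n_B-1)) = 8232/2548 = 3.2308.
        SD[R] = 1.7974.
Step 4: R = E[R], so z = 0 with no continuity correction.
Step 5: Two-sided p-value via normal approximation = 2*(1 - Phi(|z|)) = 1.000000.
Step 6: alpha = 0.05. fail to reject H0.

R = 8, z = 0.0000, p = 1.000000, fail to reject H0.


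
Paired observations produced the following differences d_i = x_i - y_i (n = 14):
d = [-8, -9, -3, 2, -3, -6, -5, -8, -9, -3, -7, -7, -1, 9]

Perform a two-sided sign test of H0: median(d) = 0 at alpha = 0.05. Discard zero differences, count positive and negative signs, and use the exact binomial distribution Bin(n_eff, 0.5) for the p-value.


Step 1: Discard zero differences. Original n = 14; n_eff = number of nonzero differences = 14.
Nonzero differences (with sign): -8, -9, -3, +2, -3, -6, -5, -8, -9, -3, -7, -7, -1, +9
Step 2: Count signs: positive = 2, negative = 12.
Step 3: Under H0: P(positive) = 0.5, so the number of positives S ~ Bin(14, 0.5).
Step 4: Two-sided exact p-value = sum of Bin(14,0.5) probabilities at or below the observed probability = 0.012939.
Step 5: alpha = 0.05. reject H0.

n_eff = 14, pos = 2, neg = 12, p = 0.012939, reject H0.


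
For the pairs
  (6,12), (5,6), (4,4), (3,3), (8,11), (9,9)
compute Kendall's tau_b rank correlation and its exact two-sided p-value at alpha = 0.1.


Step 1: Enumerate the 15 unordered pairs (i,j) with i<j and classify each by sign(x_j-x_i) * sign(y_j-y_i).
  (1,2):dx=-1,dy=-6->C; (1,3):dx=-2,dy=-8->C; (1,4):dx=-3,dy=-9->C; (1,5):dx=+2,dy=-1->D
  (1,6):dx=+3,dy=-3->D; (2,3):dx=-1,dy=-2->C; (2,4):dx=-2,dy=-3->C; (2,5):dx=+3,dy=+5->C
  (2,6):dx=+4,dy=+3->C; (3,4):dx=-1,dy=-1->C; (3,5):dx=+4,dy=+7->C; (3,6):dx=+5,dy=+5->C
  (4,5):dx=+5,dy=+8->C; (4,6):dx=+6,dy=+6->C; (5,6):dx=+1,dy=-2->D
Step 2: C = 12, D = 3, total pairs = 15.
Step 3: tau = (C - D)/(n(n-1)/2) = (12 - 3)/15 = 0.600000.
Step 4: Exact two-sided p-value (enumerate n! = 720 permutations of y under H0): p = 0.136111.
Step 5: alpha = 0.1. fail to reject H0.

tau_b = 0.6000 (C=12, D=3), p = 0.136111, fail to reject H0.


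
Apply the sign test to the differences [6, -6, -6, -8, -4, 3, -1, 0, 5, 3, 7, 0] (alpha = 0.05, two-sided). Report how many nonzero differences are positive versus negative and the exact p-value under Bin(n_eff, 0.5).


Step 1: Discard zero differences. Original n = 12; n_eff = number of nonzero differences = 10.
Nonzero differences (with sign): +6, -6, -6, -8, -4, +3, -1, +5, +3, +7
Step 2: Count signs: positive = 5, negative = 5.
Step 3: Under H0: P(positive) = 0.5, so the number of positives S ~ Bin(10, 0.5).
Step 4: Two-sided exact p-value = sum of Bin(10,0.5) probabilities at or below the observed probability = 1.000000.
Step 5: alpha = 0.05. fail to reject H0.

n_eff = 10, pos = 5, neg = 5, p = 1.000000, fail to reject H0.


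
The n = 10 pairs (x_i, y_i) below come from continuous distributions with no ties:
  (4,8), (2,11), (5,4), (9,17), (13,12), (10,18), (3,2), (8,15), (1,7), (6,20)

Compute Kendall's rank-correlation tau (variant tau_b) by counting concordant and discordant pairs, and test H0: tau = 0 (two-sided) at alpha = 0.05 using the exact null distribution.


Step 1: Enumerate the 45 unordered pairs (i,j) with i<j and classify each by sign(x_j-x_i) * sign(y_j-y_i).
  (1,2):dx=-2,dy=+3->D; (1,3):dx=+1,dy=-4->D; (1,4):dx=+5,dy=+9->C; (1,5):dx=+9,dy=+4->C
  (1,6):dx=+6,dy=+10->C; (1,7):dx=-1,dy=-6->C; (1,8):dx=+4,dy=+7->C; (1,9):dx=-3,dy=-1->C
  (1,10):dx=+2,dy=+12->C; (2,3):dx=+3,dy=-7->D; (2,4):dx=+7,dy=+6->C; (2,5):dx=+11,dy=+1->C
  (2,6):dx=+8,dy=+7->C; (2,7):dx=+1,dy=-9->D; (2,8):dx=+6,dy=+4->C; (2,9):dx=-1,dy=-4->C
  (2,10):dx=+4,dy=+9->C; (3,4):dx=+4,dy=+13->C; (3,5):dx=+8,dy=+8->C; (3,6):dx=+5,dy=+14->C
  (3,7):dx=-2,dy=-2->C; (3,8):dx=+3,dy=+11->C; (3,9):dx=-4,dy=+3->D; (3,10):dx=+1,dy=+16->C
  (4,5):dx=+4,dy=-5->D; (4,6):dx=+1,dy=+1->C; (4,7):dx=-6,dy=-15->C; (4,8):dx=-1,dy=-2->C
  (4,9):dx=-8,dy=-10->C; (4,10):dx=-3,dy=+3->D; (5,6):dx=-3,dy=+6->D; (5,7):dx=-10,dy=-10->C
  (5,8):dx=-5,dy=+3->D; (5,9):dx=-12,dy=-5->C; (5,10):dx=-7,dy=+8->D; (6,7):dx=-7,dy=-16->C
  (6,8):dx=-2,dy=-3->C; (6,9):dx=-9,dy=-11->C; (6,10):dx=-4,dy=+2->D; (7,8):dx=+5,dy=+13->C
  (7,9):dx=-2,dy=+5->D; (7,10):dx=+3,dy=+18->C; (8,9):dx=-7,dy=-8->C; (8,10):dx=-2,dy=+5->D
  (9,10):dx=+5,dy=+13->C
Step 2: C = 32, D = 13, total pairs = 45.
Step 3: tau = (C - D)/(n(n-1)/2) = (32 - 13)/45 = 0.422222.
Step 4: Exact two-sided p-value (enumerate n! = 3628800 permutations of y under H0): p = 0.108313.
Step 5: alpha = 0.05. fail to reject H0.

tau_b = 0.4222 (C=32, D=13), p = 0.108313, fail to reject H0.
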